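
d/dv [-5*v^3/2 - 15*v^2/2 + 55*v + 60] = -15*v^2/2 - 15*v + 55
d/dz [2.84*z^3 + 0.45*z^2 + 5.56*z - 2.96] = 8.52*z^2 + 0.9*z + 5.56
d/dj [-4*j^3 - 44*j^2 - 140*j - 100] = -12*j^2 - 88*j - 140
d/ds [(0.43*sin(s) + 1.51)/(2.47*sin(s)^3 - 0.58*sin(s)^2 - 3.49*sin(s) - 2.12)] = (-2.1242*sin(s)^3 - 10.9397*sin(s)^2 + 1.7516*sin(s) + 4.3583)*cos(s)/(6.1009*sin(s)^6 - 2.8652*sin(s)^5 - 16.9042*sin(s)^4 - 6.4244*sin(s)^3 + 14.6393*sin(s)^2 + 14.7976*sin(s) + 4.4944)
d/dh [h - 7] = 1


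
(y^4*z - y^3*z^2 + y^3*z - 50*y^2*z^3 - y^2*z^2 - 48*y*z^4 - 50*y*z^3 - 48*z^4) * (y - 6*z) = y^5*z - 7*y^4*z^2 + y^4*z - 44*y^3*z^3 - 7*y^3*z^2 + 252*y^2*z^4 - 44*y^2*z^3 + 288*y*z^5 + 252*y*z^4 + 288*z^5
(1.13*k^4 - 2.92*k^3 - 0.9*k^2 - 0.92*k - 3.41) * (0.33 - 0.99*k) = -1.1187*k^5 + 3.2637*k^4 - 0.0726*k^3 + 0.6138*k^2 + 3.0723*k - 1.1253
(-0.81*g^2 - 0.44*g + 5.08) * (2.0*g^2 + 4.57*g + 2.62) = -1.62*g^4 - 4.5817*g^3 + 6.027*g^2 + 22.0628*g + 13.3096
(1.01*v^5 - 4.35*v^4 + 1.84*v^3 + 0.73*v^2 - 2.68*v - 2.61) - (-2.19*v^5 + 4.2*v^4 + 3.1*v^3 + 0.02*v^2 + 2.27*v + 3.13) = 3.2*v^5 - 8.55*v^4 - 1.26*v^3 + 0.71*v^2 - 4.95*v - 5.74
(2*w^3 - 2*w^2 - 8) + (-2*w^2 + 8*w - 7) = 2*w^3 - 4*w^2 + 8*w - 15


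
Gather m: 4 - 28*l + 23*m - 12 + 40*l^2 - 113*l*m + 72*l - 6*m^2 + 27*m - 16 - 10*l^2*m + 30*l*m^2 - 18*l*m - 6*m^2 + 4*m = 40*l^2 + 44*l + m^2*(30*l - 12) + m*(-10*l^2 - 131*l + 54) - 24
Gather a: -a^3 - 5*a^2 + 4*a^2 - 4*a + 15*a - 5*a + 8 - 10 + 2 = -a^3 - a^2 + 6*a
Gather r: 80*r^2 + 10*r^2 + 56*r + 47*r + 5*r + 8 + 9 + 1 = 90*r^2 + 108*r + 18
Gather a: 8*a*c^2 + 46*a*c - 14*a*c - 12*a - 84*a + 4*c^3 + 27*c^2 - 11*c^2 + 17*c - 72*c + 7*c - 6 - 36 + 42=a*(8*c^2 + 32*c - 96) + 4*c^3 + 16*c^2 - 48*c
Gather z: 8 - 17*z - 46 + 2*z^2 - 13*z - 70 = 2*z^2 - 30*z - 108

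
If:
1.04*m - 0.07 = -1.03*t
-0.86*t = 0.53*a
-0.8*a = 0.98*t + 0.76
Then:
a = -3.88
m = -2.30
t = 2.39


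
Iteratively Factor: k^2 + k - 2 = (k - 1)*(k + 2)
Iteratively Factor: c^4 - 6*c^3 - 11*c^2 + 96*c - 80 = (c - 4)*(c^3 - 2*c^2 - 19*c + 20) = (c - 4)*(c - 1)*(c^2 - c - 20) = (c - 5)*(c - 4)*(c - 1)*(c + 4)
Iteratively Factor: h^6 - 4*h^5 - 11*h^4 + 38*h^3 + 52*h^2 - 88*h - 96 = (h - 2)*(h^5 - 2*h^4 - 15*h^3 + 8*h^2 + 68*h + 48) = (h - 2)*(h + 2)*(h^4 - 4*h^3 - 7*h^2 + 22*h + 24) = (h - 2)*(h + 2)^2*(h^3 - 6*h^2 + 5*h + 12) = (h - 2)*(h + 1)*(h + 2)^2*(h^2 - 7*h + 12) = (h - 3)*(h - 2)*(h + 1)*(h + 2)^2*(h - 4)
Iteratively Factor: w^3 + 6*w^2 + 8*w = (w + 4)*(w^2 + 2*w) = (w + 2)*(w + 4)*(w)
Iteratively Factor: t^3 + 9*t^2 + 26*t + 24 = (t + 4)*(t^2 + 5*t + 6) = (t + 2)*(t + 4)*(t + 3)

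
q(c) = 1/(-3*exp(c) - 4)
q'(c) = 3*exp(c)/(-3*exp(c) - 4)^2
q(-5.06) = -0.25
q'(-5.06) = 0.00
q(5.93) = -0.00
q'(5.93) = 0.00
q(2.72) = -0.02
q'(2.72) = 0.02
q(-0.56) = -0.18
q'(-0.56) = 0.05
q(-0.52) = -0.17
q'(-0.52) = 0.05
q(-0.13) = -0.15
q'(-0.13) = 0.06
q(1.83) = -0.04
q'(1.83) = 0.04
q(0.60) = -0.11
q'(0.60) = 0.06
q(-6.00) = -0.25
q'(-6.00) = 0.00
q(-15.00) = -0.25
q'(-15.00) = 0.00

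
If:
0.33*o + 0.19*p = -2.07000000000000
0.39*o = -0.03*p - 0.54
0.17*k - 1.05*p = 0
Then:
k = -60.52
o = -0.63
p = -9.80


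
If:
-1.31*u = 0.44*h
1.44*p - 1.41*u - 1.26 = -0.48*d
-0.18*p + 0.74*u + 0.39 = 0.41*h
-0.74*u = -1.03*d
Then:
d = -0.09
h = 0.38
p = 0.78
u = -0.13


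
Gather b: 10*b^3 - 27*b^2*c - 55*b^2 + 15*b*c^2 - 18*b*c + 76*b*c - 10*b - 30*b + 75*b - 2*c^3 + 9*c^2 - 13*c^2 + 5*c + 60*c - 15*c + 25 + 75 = 10*b^3 + b^2*(-27*c - 55) + b*(15*c^2 + 58*c + 35) - 2*c^3 - 4*c^2 + 50*c + 100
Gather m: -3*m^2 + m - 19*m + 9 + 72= -3*m^2 - 18*m + 81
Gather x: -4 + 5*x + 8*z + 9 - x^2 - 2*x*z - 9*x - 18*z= -x^2 + x*(-2*z - 4) - 10*z + 5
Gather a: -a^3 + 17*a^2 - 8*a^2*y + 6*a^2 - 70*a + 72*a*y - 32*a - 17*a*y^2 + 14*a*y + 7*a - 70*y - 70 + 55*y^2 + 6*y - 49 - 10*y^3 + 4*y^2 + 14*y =-a^3 + a^2*(23 - 8*y) + a*(-17*y^2 + 86*y - 95) - 10*y^3 + 59*y^2 - 50*y - 119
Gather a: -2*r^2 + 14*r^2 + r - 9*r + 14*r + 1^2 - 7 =12*r^2 + 6*r - 6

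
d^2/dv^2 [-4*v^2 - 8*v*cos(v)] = 8*v*cos(v) + 16*sin(v) - 8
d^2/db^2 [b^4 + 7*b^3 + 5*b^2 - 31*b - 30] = 12*b^2 + 42*b + 10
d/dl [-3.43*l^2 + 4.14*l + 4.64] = 4.14 - 6.86*l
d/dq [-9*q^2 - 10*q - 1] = -18*q - 10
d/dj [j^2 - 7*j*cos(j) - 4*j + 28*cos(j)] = 7*j*sin(j) + 2*j - 28*sin(j) - 7*cos(j) - 4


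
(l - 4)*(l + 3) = l^2 - l - 12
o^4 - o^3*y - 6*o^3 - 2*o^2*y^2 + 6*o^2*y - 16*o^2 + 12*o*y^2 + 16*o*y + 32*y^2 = (o - 8)*(o + 2)*(o - 2*y)*(o + y)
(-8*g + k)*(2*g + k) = -16*g^2 - 6*g*k + k^2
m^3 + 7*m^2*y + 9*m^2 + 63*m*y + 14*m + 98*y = (m + 2)*(m + 7)*(m + 7*y)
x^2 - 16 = (x - 4)*(x + 4)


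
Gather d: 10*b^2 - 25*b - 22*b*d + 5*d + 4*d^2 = 10*b^2 - 25*b + 4*d^2 + d*(5 - 22*b)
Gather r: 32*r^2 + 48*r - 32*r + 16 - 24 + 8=32*r^2 + 16*r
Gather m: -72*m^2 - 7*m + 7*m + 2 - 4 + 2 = -72*m^2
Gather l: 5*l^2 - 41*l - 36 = 5*l^2 - 41*l - 36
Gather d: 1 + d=d + 1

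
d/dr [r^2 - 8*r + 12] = 2*r - 8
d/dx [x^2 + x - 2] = 2*x + 1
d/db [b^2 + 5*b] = 2*b + 5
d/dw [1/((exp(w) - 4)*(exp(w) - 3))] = (7 - 2*exp(w))*exp(w)/(exp(4*w) - 14*exp(3*w) + 73*exp(2*w) - 168*exp(w) + 144)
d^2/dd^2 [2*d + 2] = 0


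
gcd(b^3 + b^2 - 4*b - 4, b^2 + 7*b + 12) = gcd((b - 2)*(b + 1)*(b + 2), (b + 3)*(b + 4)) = 1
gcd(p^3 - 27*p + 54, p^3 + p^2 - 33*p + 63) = p^2 - 6*p + 9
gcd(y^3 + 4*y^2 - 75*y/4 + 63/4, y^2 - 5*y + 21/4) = y - 3/2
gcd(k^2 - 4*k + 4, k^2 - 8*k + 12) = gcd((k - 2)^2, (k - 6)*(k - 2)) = k - 2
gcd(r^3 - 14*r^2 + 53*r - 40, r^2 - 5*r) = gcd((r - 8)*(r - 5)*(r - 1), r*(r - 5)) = r - 5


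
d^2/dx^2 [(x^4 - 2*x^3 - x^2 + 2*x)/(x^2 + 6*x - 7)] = 2*(x^3 + 21*x^2 + 147*x - 35)/(x^3 + 21*x^2 + 147*x + 343)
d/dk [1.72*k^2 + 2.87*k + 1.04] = 3.44*k + 2.87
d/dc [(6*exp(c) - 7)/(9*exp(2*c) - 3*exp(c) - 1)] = (-54*exp(2*c) + 126*exp(c) - 27)*exp(c)/(81*exp(4*c) - 54*exp(3*c) - 9*exp(2*c) + 6*exp(c) + 1)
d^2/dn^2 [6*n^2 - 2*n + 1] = 12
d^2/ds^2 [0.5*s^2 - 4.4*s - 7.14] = 1.00000000000000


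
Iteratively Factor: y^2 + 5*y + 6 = (y + 3)*(y + 2)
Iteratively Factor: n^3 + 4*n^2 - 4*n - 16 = (n + 4)*(n^2 - 4) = (n + 2)*(n + 4)*(n - 2)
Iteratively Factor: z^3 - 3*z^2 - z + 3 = (z - 1)*(z^2 - 2*z - 3) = (z - 3)*(z - 1)*(z + 1)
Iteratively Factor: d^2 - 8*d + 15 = (d - 5)*(d - 3)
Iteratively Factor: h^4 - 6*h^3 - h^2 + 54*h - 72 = (h + 3)*(h^3 - 9*h^2 + 26*h - 24) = (h - 4)*(h + 3)*(h^2 - 5*h + 6) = (h - 4)*(h - 2)*(h + 3)*(h - 3)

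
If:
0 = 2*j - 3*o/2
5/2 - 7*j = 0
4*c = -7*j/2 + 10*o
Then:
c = 295/336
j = 5/14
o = 10/21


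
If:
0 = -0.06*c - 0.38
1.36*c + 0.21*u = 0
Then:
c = -6.33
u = 41.02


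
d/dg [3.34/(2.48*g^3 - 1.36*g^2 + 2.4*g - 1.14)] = (-24.8496*g^2 + 9.0848*g - 8.016)/(2.48*g^3 - 1.36*g^2 + 2.4*g - 1.14)^2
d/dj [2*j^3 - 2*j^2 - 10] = 2*j*(3*j - 2)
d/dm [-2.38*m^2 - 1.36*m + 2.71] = -4.76*m - 1.36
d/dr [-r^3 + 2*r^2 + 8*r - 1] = -3*r^2 + 4*r + 8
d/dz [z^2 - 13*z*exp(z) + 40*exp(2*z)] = -13*z*exp(z) + 2*z + 80*exp(2*z) - 13*exp(z)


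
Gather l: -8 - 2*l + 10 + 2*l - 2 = 0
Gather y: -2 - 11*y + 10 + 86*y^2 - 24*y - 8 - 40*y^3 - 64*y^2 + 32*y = -40*y^3 + 22*y^2 - 3*y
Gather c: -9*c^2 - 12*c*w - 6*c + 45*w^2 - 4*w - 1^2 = -9*c^2 + c*(-12*w - 6) + 45*w^2 - 4*w - 1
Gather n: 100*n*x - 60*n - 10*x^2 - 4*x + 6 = n*(100*x - 60) - 10*x^2 - 4*x + 6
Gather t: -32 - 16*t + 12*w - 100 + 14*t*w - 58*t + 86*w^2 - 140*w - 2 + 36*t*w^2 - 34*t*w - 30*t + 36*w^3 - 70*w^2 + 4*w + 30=t*(36*w^2 - 20*w - 104) + 36*w^3 + 16*w^2 - 124*w - 104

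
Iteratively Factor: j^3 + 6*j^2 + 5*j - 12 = (j + 3)*(j^2 + 3*j - 4) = (j - 1)*(j + 3)*(j + 4)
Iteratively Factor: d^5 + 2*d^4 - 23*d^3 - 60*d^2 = (d + 4)*(d^4 - 2*d^3 - 15*d^2) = d*(d + 4)*(d^3 - 2*d^2 - 15*d) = d^2*(d + 4)*(d^2 - 2*d - 15) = d^2*(d + 3)*(d + 4)*(d - 5)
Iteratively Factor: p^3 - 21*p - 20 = (p + 4)*(p^2 - 4*p - 5) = (p - 5)*(p + 4)*(p + 1)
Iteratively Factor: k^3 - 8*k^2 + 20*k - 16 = (k - 2)*(k^2 - 6*k + 8) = (k - 4)*(k - 2)*(k - 2)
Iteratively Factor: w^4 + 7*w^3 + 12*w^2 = (w + 3)*(w^3 + 4*w^2) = (w + 3)*(w + 4)*(w^2) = w*(w + 3)*(w + 4)*(w)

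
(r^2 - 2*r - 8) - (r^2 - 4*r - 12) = 2*r + 4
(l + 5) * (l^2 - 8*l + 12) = l^3 - 3*l^2 - 28*l + 60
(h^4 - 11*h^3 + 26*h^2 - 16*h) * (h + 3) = h^5 - 8*h^4 - 7*h^3 + 62*h^2 - 48*h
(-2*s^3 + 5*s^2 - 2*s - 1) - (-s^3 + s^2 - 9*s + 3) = -s^3 + 4*s^2 + 7*s - 4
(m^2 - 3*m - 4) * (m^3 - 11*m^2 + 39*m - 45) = m^5 - 14*m^4 + 68*m^3 - 118*m^2 - 21*m + 180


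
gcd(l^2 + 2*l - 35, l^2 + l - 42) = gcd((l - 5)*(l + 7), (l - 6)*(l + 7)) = l + 7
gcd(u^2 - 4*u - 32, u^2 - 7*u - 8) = u - 8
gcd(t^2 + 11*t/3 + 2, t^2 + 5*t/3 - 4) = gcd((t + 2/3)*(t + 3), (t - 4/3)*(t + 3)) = t + 3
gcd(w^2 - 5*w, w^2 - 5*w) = w^2 - 5*w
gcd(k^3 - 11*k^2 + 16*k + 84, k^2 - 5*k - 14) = k^2 - 5*k - 14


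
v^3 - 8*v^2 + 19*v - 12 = (v - 4)*(v - 3)*(v - 1)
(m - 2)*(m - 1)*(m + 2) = m^3 - m^2 - 4*m + 4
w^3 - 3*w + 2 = (w - 1)^2*(w + 2)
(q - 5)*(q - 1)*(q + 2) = q^3 - 4*q^2 - 7*q + 10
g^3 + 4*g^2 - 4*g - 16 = (g - 2)*(g + 2)*(g + 4)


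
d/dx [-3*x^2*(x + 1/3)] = x*(-9*x - 2)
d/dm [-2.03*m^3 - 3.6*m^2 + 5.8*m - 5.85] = -6.09*m^2 - 7.2*m + 5.8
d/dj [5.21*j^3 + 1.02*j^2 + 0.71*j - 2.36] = 15.63*j^2 + 2.04*j + 0.71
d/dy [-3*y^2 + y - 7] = 1 - 6*y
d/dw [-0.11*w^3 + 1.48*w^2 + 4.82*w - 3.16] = -0.33*w^2 + 2.96*w + 4.82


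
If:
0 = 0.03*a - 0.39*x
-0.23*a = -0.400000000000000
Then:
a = 1.74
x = 0.13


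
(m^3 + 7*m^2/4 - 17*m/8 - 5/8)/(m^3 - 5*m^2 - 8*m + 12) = (8*m^2 + 22*m + 5)/(8*(m^2 - 4*m - 12))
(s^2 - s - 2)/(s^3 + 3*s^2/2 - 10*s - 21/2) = 2*(s - 2)/(2*s^2 + s - 21)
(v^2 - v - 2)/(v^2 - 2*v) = (v + 1)/v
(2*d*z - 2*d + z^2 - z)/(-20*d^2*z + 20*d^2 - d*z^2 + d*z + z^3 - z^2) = (2*d + z)/(-20*d^2 - d*z + z^2)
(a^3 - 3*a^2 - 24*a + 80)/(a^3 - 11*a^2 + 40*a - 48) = (a + 5)/(a - 3)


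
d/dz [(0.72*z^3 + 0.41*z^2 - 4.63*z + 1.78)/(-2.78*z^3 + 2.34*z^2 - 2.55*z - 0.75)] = (-8.88178419700125e-16*z^5 + 2.8246*z^4 - 29.4148*z^3 + 23.0139*z^2 - 8.9454*z + 8.0115)/(7.7284*z^6 - 13.0104*z^5 + 19.6536*z^4 - 7.764*z^3 + 2.9925*z^2 + 3.825*z + 0.5625)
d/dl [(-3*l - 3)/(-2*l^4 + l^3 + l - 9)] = 3*(2*l^4 - l^3 - l + (l + 1)*(-8*l^3 + 3*l^2 + 1) + 9)/(2*l^4 - l^3 - l + 9)^2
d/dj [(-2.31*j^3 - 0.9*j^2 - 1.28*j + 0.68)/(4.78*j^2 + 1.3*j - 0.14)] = (-11.0418*j^4 - 6.006*j^3 + 5.9186*j^2 - 6.2488*j - 0.7048)/(22.8484*j^4 + 12.428*j^3 + 0.3516*j^2 - 0.364*j + 0.0196)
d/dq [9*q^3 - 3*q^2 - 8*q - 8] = 27*q^2 - 6*q - 8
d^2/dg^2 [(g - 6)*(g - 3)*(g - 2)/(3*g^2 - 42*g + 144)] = 20/(g^3 - 24*g^2 + 192*g - 512)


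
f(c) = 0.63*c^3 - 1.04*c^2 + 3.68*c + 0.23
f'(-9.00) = 175.49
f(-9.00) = -576.40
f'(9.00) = 138.05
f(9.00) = 408.38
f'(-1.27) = 9.37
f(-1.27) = -7.41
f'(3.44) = 18.89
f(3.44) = 26.23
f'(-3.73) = 37.73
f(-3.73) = -60.66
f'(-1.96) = 15.02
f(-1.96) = -15.72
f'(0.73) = 3.17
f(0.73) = 2.61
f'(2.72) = 12.01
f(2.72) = 15.22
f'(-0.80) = 6.55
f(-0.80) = -3.70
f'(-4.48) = 50.93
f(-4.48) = -93.78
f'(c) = 1.89*c^2 - 2.08*c + 3.68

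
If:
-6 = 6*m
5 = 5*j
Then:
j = 1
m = -1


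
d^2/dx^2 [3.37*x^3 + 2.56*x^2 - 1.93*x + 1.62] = 20.22*x + 5.12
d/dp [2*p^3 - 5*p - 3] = 6*p^2 - 5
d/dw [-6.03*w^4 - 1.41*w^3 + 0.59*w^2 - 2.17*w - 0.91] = -24.12*w^3 - 4.23*w^2 + 1.18*w - 2.17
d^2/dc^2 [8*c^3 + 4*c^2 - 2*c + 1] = 48*c + 8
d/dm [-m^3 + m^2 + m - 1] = -3*m^2 + 2*m + 1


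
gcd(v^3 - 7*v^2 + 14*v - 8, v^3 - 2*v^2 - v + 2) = v^2 - 3*v + 2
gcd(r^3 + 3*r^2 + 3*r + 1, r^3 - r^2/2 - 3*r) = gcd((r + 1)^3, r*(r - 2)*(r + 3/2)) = 1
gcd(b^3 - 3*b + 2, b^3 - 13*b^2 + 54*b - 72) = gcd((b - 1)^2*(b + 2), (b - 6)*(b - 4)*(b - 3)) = 1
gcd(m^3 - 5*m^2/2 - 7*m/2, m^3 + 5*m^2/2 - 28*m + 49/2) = m - 7/2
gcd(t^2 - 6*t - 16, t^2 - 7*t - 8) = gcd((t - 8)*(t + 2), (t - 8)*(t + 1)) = t - 8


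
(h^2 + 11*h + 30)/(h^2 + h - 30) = (h + 5)/(h - 5)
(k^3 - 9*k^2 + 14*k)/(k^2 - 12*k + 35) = k*(k - 2)/(k - 5)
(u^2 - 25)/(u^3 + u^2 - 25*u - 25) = 1/(u + 1)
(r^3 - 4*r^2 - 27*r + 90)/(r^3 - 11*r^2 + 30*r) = (r^2 + 2*r - 15)/(r*(r - 5))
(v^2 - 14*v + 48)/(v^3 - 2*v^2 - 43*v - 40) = (v - 6)/(v^2 + 6*v + 5)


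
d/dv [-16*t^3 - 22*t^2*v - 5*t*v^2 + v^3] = -22*t^2 - 10*t*v + 3*v^2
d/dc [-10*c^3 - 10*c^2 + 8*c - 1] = -30*c^2 - 20*c + 8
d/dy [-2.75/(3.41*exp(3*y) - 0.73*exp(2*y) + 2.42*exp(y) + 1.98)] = (28.1325*exp(2*y) - 4.015*exp(y) + 6.655)*exp(y)/(3.41*exp(3*y) - 0.73*exp(2*y) + 2.42*exp(y) + 1.98)^2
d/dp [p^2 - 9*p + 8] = 2*p - 9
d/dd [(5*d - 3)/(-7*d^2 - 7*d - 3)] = (35*d^2 - 42*d - 36)/(49*d^4 + 98*d^3 + 91*d^2 + 42*d + 9)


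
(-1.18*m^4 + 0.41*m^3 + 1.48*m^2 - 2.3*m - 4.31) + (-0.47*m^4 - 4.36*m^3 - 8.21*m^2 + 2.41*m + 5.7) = -1.65*m^4 - 3.95*m^3 - 6.73*m^2 + 0.11*m + 1.39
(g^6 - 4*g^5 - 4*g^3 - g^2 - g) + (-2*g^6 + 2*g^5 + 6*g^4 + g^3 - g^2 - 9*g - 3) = -g^6 - 2*g^5 + 6*g^4 - 3*g^3 - 2*g^2 - 10*g - 3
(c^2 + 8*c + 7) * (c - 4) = c^3 + 4*c^2 - 25*c - 28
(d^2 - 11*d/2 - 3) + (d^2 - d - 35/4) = 2*d^2 - 13*d/2 - 47/4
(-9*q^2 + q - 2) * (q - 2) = -9*q^3 + 19*q^2 - 4*q + 4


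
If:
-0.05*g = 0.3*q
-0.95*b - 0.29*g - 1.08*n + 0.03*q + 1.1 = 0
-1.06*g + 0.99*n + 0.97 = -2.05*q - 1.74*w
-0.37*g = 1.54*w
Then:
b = 9.98983576878314*w + 2.27177033492823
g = -4.16216216216216*w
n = -7.65046865046865*w - 0.97979797979798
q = 0.693693693693694*w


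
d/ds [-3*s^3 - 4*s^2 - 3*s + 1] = -9*s^2 - 8*s - 3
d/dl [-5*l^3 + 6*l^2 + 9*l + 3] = -15*l^2 + 12*l + 9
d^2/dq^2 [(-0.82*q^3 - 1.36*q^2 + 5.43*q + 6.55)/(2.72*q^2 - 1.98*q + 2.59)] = (-7.105427357601e-15*q^5 + 7.105427357601e-15*q^4 + 70.8218079999999*q^3 + 373.473432*q^2 - 474.177516*q - 3.48342000000002)/(20.123648*q^6 - 43.946496*q^5 + 89.476032*q^4 - 91.454616*q^3 + 85.199604*q^2 - 39.846114*q + 17.373979)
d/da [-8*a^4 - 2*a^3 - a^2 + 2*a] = -32*a^3 - 6*a^2 - 2*a + 2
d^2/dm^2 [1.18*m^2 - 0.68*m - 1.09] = 2.36000000000000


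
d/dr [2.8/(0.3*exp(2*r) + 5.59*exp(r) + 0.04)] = (-1.68*exp(r) - 15.652)*exp(r)/(0.3*exp(2*r) + 5.59*exp(r) + 0.04)^2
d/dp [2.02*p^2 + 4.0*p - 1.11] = 4.04*p + 4.0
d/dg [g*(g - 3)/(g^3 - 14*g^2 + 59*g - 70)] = (-g^4 + 6*g^3 + 17*g^2 - 140*g + 210)/(g^6 - 28*g^5 + 314*g^4 - 1792*g^3 + 5441*g^2 - 8260*g + 4900)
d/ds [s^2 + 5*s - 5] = 2*s + 5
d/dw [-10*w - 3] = -10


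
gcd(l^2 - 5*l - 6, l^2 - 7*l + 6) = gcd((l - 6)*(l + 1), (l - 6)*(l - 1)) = l - 6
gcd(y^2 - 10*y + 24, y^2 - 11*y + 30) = y - 6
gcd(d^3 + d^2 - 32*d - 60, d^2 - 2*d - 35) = d + 5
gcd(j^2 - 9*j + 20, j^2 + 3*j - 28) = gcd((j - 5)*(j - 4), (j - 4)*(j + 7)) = j - 4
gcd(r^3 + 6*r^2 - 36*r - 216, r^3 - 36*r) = r^2 - 36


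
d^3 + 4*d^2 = d^2*(d + 4)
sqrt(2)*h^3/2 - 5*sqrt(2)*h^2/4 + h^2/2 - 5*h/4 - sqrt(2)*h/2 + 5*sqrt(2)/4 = (h - 5/2)*(h - sqrt(2)/2)*(sqrt(2)*h/2 + 1)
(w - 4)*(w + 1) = w^2 - 3*w - 4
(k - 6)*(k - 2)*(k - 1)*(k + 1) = k^4 - 8*k^3 + 11*k^2 + 8*k - 12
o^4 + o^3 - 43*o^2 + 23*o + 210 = (o - 5)*(o - 3)*(o + 2)*(o + 7)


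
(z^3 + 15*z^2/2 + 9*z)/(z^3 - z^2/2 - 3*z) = (z + 6)/(z - 2)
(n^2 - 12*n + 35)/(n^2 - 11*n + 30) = (n - 7)/(n - 6)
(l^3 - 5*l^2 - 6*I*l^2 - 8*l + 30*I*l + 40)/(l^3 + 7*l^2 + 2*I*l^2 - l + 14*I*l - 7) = (l^3 + l^2*(-5 - 6*I) + l*(-8 + 30*I) + 40)/(l^3 + l^2*(7 + 2*I) + l*(-1 + 14*I) - 7)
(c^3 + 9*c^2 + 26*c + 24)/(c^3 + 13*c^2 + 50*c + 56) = (c + 3)/(c + 7)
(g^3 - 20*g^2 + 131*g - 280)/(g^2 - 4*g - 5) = (g^2 - 15*g + 56)/(g + 1)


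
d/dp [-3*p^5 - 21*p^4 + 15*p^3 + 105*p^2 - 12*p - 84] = -15*p^4 - 84*p^3 + 45*p^2 + 210*p - 12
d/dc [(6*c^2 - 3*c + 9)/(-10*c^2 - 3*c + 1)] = 24*(-2*c^2 + 8*c + 1)/(100*c^4 + 60*c^3 - 11*c^2 - 6*c + 1)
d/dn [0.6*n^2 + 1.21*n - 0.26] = 1.2*n + 1.21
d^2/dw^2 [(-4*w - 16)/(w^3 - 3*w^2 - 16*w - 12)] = 8*((w + 4)*(-3*w^2 + 6*w + 16)^2 + (3*w^2 - 6*w + 3*(w - 1)*(w + 4) - 16)*(-w^3 + 3*w^2 + 16*w + 12))/(-w^3 + 3*w^2 + 16*w + 12)^3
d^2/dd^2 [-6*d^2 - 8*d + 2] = -12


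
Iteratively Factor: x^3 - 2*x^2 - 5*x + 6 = (x + 2)*(x^2 - 4*x + 3) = (x - 3)*(x + 2)*(x - 1)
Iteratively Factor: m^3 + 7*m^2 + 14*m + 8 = (m + 2)*(m^2 + 5*m + 4) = (m + 1)*(m + 2)*(m + 4)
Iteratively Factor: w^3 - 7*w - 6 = (w - 3)*(w^2 + 3*w + 2) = (w - 3)*(w + 1)*(w + 2)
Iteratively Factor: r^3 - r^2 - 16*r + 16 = (r + 4)*(r^2 - 5*r + 4) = (r - 4)*(r + 4)*(r - 1)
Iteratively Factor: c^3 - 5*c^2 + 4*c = (c - 4)*(c^2 - c) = (c - 4)*(c - 1)*(c)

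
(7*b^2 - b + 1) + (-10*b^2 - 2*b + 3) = -3*b^2 - 3*b + 4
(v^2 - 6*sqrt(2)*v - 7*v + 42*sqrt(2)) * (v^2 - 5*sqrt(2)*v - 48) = v^4 - 11*sqrt(2)*v^3 - 7*v^3 + 12*v^2 + 77*sqrt(2)*v^2 - 84*v + 288*sqrt(2)*v - 2016*sqrt(2)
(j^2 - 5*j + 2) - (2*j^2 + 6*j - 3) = -j^2 - 11*j + 5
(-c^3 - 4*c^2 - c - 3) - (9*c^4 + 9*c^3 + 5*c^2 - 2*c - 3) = -9*c^4 - 10*c^3 - 9*c^2 + c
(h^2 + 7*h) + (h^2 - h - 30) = 2*h^2 + 6*h - 30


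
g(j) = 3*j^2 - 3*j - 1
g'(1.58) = 6.48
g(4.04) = 35.84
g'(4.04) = 21.24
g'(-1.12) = -9.72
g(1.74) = 2.86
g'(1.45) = 5.70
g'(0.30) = -1.20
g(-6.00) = 125.00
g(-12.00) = 467.00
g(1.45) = 0.96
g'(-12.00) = -75.00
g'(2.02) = 9.12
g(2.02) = 5.18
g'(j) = 6*j - 3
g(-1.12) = 6.12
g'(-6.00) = -39.00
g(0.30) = -1.63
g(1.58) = 1.75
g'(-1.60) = -12.60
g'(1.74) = 7.44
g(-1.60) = 11.48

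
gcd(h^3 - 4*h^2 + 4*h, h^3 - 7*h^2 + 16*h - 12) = h^2 - 4*h + 4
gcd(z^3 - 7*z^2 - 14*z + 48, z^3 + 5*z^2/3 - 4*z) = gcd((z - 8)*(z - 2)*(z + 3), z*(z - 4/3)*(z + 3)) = z + 3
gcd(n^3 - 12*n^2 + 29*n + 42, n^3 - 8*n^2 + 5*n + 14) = n^2 - 6*n - 7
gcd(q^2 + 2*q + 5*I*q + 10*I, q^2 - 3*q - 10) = q + 2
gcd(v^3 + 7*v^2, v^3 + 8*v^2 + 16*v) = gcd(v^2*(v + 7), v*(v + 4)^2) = v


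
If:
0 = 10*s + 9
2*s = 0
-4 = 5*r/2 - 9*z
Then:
No Solution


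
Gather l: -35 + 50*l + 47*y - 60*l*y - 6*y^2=l*(50 - 60*y) - 6*y^2 + 47*y - 35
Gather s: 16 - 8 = 8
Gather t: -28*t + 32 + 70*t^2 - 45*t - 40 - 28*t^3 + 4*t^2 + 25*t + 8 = -28*t^3 + 74*t^2 - 48*t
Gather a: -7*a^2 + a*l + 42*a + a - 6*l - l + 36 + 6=-7*a^2 + a*(l + 43) - 7*l + 42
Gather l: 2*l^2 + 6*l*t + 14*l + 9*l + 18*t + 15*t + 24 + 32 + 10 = 2*l^2 + l*(6*t + 23) + 33*t + 66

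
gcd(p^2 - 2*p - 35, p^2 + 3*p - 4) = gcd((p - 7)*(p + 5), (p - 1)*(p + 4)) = 1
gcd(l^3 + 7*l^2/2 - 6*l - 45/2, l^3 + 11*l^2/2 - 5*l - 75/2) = l^2 + l/2 - 15/2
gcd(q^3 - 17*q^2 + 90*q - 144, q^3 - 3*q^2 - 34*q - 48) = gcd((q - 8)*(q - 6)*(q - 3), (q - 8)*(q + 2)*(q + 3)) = q - 8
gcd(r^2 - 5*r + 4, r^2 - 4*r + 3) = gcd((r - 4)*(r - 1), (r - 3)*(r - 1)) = r - 1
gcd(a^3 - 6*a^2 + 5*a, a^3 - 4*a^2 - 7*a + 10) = a^2 - 6*a + 5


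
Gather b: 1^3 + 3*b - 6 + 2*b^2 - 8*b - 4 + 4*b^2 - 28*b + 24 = 6*b^2 - 33*b + 15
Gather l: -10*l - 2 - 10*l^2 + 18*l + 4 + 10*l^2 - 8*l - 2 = 0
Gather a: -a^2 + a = -a^2 + a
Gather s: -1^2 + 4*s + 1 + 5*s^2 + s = 5*s^2 + 5*s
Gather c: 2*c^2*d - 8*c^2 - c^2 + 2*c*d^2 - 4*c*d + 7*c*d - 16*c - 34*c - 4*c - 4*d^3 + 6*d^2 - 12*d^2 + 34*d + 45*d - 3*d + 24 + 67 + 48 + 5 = c^2*(2*d - 9) + c*(2*d^2 + 3*d - 54) - 4*d^3 - 6*d^2 + 76*d + 144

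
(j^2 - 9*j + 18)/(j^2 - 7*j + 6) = (j - 3)/(j - 1)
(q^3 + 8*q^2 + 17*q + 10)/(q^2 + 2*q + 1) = (q^2 + 7*q + 10)/(q + 1)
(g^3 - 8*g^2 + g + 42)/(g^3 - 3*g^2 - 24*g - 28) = (g - 3)/(g + 2)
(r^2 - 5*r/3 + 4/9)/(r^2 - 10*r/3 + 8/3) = (r - 1/3)/(r - 2)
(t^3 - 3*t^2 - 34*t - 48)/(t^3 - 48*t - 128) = (t^2 + 5*t + 6)/(t^2 + 8*t + 16)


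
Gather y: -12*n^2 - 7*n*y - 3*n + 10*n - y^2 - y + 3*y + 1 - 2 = -12*n^2 + 7*n - y^2 + y*(2 - 7*n) - 1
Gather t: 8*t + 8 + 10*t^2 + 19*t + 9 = 10*t^2 + 27*t + 17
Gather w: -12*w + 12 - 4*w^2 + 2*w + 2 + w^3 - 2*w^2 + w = w^3 - 6*w^2 - 9*w + 14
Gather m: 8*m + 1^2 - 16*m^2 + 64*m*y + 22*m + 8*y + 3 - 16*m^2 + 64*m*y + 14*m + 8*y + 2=-32*m^2 + m*(128*y + 44) + 16*y + 6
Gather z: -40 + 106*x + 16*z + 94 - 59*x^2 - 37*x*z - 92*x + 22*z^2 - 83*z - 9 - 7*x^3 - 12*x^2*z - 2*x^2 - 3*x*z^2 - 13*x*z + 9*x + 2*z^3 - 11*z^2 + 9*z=-7*x^3 - 61*x^2 + 23*x + 2*z^3 + z^2*(11 - 3*x) + z*(-12*x^2 - 50*x - 58) + 45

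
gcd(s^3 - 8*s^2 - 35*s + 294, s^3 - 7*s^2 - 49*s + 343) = s^2 - 14*s + 49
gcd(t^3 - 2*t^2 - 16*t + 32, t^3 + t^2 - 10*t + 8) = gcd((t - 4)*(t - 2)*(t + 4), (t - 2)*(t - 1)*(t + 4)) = t^2 + 2*t - 8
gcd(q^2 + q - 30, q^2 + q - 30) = q^2 + q - 30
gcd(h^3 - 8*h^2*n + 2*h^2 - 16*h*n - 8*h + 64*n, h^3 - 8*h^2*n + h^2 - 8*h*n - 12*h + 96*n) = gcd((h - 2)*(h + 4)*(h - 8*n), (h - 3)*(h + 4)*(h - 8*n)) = h^2 - 8*h*n + 4*h - 32*n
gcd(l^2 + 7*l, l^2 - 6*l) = l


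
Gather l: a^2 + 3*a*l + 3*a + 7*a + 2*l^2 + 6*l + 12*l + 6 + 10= a^2 + 10*a + 2*l^2 + l*(3*a + 18) + 16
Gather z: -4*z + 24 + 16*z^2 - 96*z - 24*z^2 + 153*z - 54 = -8*z^2 + 53*z - 30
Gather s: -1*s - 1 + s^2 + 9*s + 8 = s^2 + 8*s + 7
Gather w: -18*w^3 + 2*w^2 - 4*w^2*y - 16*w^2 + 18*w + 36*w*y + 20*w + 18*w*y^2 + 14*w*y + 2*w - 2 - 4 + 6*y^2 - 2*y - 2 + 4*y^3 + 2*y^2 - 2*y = -18*w^3 + w^2*(-4*y - 14) + w*(18*y^2 + 50*y + 40) + 4*y^3 + 8*y^2 - 4*y - 8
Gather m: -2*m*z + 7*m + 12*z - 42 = m*(7 - 2*z) + 12*z - 42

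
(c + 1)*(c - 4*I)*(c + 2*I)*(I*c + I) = I*c^4 + 2*c^3 + 2*I*c^3 + 4*c^2 + 9*I*c^2 + 2*c + 16*I*c + 8*I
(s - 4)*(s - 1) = s^2 - 5*s + 4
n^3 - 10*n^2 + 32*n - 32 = (n - 4)^2*(n - 2)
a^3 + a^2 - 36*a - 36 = (a - 6)*(a + 1)*(a + 6)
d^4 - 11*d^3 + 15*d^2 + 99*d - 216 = (d - 8)*(d - 3)^2*(d + 3)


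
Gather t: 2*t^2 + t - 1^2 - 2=2*t^2 + t - 3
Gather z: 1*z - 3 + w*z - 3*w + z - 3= -3*w + z*(w + 2) - 6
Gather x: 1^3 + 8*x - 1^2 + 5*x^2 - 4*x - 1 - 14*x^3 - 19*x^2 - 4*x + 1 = -14*x^3 - 14*x^2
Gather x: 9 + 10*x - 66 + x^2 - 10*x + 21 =x^2 - 36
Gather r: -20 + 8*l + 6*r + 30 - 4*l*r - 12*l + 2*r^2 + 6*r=-4*l + 2*r^2 + r*(12 - 4*l) + 10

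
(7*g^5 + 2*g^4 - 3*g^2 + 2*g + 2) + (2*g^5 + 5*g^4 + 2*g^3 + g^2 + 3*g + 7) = 9*g^5 + 7*g^4 + 2*g^3 - 2*g^2 + 5*g + 9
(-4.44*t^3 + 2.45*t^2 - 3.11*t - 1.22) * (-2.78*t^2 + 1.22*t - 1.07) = 12.3432*t^5 - 12.2278*t^4 + 16.3856*t^3 - 3.0241*t^2 + 1.8393*t + 1.3054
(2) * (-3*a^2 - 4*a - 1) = -6*a^2 - 8*a - 2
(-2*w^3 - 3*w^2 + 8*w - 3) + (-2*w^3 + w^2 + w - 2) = -4*w^3 - 2*w^2 + 9*w - 5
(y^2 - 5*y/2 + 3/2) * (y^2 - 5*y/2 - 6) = y^4 - 5*y^3 + 7*y^2/4 + 45*y/4 - 9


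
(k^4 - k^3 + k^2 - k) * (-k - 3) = -k^5 - 2*k^4 + 2*k^3 - 2*k^2 + 3*k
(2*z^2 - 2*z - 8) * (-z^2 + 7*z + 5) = -2*z^4 + 16*z^3 + 4*z^2 - 66*z - 40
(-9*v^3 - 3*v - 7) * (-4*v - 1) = 36*v^4 + 9*v^3 + 12*v^2 + 31*v + 7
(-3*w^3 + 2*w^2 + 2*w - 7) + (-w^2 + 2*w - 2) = -3*w^3 + w^2 + 4*w - 9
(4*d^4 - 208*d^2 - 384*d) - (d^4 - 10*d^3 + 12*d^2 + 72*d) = 3*d^4 + 10*d^3 - 220*d^2 - 456*d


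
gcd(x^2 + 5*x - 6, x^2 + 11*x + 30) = x + 6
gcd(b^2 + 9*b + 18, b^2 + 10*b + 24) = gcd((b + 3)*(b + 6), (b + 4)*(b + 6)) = b + 6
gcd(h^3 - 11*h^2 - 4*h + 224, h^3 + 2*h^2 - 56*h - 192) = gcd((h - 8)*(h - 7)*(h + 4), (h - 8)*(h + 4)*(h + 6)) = h^2 - 4*h - 32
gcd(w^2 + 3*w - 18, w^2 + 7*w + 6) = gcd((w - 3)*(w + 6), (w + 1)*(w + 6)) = w + 6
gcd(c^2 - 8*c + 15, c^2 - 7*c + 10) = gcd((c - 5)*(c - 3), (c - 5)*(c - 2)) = c - 5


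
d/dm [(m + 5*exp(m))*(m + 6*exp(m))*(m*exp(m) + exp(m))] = (m^3 + 22*m^2*exp(m) + 4*m^2 + 90*m*exp(2*m) + 44*m*exp(m) + 2*m + 120*exp(2*m) + 11*exp(m))*exp(m)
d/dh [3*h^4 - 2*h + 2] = 12*h^3 - 2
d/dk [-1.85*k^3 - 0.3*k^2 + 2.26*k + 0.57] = -5.55*k^2 - 0.6*k + 2.26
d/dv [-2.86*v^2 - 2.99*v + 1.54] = -5.72*v - 2.99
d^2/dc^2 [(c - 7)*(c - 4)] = 2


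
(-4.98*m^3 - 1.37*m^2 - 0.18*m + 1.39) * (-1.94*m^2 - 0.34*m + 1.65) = 9.6612*m^5 + 4.351*m^4 - 7.402*m^3 - 4.8959*m^2 - 0.7696*m + 2.2935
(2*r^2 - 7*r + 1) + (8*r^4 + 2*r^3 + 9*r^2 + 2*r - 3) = 8*r^4 + 2*r^3 + 11*r^2 - 5*r - 2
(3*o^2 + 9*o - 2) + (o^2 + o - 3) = 4*o^2 + 10*o - 5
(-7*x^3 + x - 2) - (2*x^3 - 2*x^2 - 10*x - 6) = -9*x^3 + 2*x^2 + 11*x + 4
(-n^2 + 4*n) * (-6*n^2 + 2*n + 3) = 6*n^4 - 26*n^3 + 5*n^2 + 12*n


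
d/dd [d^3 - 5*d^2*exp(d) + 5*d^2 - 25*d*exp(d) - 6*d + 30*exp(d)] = -5*d^2*exp(d) + 3*d^2 - 35*d*exp(d) + 10*d + 5*exp(d) - 6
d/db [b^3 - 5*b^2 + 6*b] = 3*b^2 - 10*b + 6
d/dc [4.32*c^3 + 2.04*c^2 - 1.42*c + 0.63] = 12.96*c^2 + 4.08*c - 1.42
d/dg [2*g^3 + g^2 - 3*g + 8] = 6*g^2 + 2*g - 3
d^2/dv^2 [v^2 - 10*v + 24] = 2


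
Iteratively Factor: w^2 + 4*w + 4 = (w + 2)*(w + 2)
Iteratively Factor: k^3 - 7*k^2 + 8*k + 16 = (k - 4)*(k^2 - 3*k - 4) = (k - 4)^2*(k + 1)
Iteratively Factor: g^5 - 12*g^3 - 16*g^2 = (g + 2)*(g^4 - 2*g^3 - 8*g^2) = g*(g + 2)*(g^3 - 2*g^2 - 8*g) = g*(g - 4)*(g + 2)*(g^2 + 2*g) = g^2*(g - 4)*(g + 2)*(g + 2)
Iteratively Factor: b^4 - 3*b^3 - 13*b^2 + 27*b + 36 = (b + 3)*(b^3 - 6*b^2 + 5*b + 12) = (b + 1)*(b + 3)*(b^2 - 7*b + 12) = (b - 4)*(b + 1)*(b + 3)*(b - 3)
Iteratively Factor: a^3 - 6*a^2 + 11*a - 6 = (a - 1)*(a^2 - 5*a + 6) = (a - 2)*(a - 1)*(a - 3)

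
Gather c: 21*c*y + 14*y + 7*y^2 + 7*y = 21*c*y + 7*y^2 + 21*y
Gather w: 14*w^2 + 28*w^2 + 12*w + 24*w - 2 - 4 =42*w^2 + 36*w - 6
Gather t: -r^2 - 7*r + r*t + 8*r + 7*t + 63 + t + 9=-r^2 + r + t*(r + 8) + 72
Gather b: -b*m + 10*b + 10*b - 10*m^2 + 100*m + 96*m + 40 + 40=b*(20 - m) - 10*m^2 + 196*m + 80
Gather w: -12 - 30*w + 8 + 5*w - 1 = -25*w - 5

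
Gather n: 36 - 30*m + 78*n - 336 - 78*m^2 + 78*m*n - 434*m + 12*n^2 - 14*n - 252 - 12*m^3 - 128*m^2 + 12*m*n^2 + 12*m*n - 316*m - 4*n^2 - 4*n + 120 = -12*m^3 - 206*m^2 - 780*m + n^2*(12*m + 8) + n*(90*m + 60) - 432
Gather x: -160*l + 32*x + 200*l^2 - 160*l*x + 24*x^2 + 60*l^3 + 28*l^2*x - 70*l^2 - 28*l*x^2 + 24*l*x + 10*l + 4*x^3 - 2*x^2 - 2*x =60*l^3 + 130*l^2 - 150*l + 4*x^3 + x^2*(22 - 28*l) + x*(28*l^2 - 136*l + 30)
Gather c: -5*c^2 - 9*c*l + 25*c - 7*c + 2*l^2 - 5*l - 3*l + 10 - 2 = -5*c^2 + c*(18 - 9*l) + 2*l^2 - 8*l + 8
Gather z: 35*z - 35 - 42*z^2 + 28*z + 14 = -42*z^2 + 63*z - 21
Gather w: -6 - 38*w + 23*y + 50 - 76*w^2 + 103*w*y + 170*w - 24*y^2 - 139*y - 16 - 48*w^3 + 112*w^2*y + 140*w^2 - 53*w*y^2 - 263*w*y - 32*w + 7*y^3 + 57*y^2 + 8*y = -48*w^3 + w^2*(112*y + 64) + w*(-53*y^2 - 160*y + 100) + 7*y^3 + 33*y^2 - 108*y + 28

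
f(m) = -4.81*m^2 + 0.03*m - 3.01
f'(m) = 0.03 - 9.62*m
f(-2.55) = -34.36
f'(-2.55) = 24.56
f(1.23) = -10.25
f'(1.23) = -11.80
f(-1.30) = -11.18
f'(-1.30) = 12.54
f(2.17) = -25.59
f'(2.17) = -20.85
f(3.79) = -71.99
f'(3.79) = -36.43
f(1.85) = -19.42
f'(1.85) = -17.77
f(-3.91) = -76.66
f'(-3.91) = 37.64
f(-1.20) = -9.97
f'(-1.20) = 11.57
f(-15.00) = -1085.71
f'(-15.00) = 144.33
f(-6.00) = -176.35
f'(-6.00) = 57.75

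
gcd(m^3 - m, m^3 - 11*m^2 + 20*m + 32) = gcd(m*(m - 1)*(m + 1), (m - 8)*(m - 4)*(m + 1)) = m + 1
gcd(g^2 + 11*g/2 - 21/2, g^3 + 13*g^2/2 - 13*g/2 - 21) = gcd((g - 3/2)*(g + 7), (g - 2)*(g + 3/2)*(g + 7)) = g + 7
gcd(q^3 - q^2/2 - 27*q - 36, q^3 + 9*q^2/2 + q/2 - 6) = q^2 + 11*q/2 + 6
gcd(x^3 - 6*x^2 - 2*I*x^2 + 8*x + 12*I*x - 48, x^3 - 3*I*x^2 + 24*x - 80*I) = x - 4*I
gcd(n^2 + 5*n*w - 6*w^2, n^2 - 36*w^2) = n + 6*w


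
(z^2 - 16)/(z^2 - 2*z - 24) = (z - 4)/(z - 6)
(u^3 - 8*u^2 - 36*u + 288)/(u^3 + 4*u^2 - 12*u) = (u^2 - 14*u + 48)/(u*(u - 2))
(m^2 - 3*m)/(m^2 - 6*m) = (m - 3)/(m - 6)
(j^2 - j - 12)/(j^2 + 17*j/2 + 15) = 2*(j^2 - j - 12)/(2*j^2 + 17*j + 30)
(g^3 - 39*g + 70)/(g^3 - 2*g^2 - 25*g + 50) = (g + 7)/(g + 5)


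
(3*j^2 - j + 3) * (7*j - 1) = 21*j^3 - 10*j^2 + 22*j - 3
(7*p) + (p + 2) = 8*p + 2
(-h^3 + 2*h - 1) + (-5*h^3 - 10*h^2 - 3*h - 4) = -6*h^3 - 10*h^2 - h - 5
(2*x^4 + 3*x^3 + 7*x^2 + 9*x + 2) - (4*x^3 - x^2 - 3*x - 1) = 2*x^4 - x^3 + 8*x^2 + 12*x + 3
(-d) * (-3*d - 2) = 3*d^2 + 2*d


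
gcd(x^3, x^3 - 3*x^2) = x^2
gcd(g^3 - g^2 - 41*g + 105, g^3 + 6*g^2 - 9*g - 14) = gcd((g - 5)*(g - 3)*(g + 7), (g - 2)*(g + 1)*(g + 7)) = g + 7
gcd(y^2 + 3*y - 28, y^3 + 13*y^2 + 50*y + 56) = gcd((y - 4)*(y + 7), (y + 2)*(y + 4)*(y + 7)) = y + 7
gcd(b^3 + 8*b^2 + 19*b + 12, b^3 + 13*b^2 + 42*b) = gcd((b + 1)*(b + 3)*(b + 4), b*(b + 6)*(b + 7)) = 1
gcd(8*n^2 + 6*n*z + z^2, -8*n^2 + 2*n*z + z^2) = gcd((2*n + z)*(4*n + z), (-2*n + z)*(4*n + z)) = 4*n + z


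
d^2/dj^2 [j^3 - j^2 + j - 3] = 6*j - 2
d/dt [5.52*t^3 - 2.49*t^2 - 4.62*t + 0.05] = 16.56*t^2 - 4.98*t - 4.62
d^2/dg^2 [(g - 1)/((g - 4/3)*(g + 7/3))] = 486*(3*g^3 - 9*g^2 + 19*g - 3)/(729*g^6 + 2187*g^5 - 4617*g^4 - 12879*g^3 + 14364*g^2 + 21168*g - 21952)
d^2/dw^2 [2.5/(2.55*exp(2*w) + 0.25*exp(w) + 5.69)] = (2.5*(5.1*exp(w) + 0.25)*(10.2*exp(w) + 0.5)*exp(w) - (25.5*exp(w) + 0.625)*(2.55*exp(2*w) + 0.25*exp(w) + 5.69))*exp(w)/(2.55*exp(2*w) + 0.25*exp(w) + 5.69)^3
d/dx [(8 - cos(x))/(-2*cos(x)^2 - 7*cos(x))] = 2*(sin(x) - 28*sin(x)/cos(x)^2 - 16*tan(x))/(2*cos(x) + 7)^2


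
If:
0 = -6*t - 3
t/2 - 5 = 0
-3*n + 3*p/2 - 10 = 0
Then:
No Solution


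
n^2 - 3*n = n*(n - 3)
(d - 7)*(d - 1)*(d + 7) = d^3 - d^2 - 49*d + 49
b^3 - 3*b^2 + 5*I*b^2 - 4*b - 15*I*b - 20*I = (b - 4)*(b + 1)*(b + 5*I)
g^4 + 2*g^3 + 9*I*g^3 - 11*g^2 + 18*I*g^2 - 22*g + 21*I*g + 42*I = (g + 2)*(g - I)*(g + 3*I)*(g + 7*I)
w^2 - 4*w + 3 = (w - 3)*(w - 1)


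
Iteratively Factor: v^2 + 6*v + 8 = (v + 2)*(v + 4)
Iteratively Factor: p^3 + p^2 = (p)*(p^2 + p) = p*(p + 1)*(p)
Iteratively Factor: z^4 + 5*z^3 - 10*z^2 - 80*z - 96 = (z + 4)*(z^3 + z^2 - 14*z - 24) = (z + 3)*(z + 4)*(z^2 - 2*z - 8) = (z - 4)*(z + 3)*(z + 4)*(z + 2)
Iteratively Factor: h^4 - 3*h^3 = (h - 3)*(h^3) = h*(h - 3)*(h^2) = h^2*(h - 3)*(h)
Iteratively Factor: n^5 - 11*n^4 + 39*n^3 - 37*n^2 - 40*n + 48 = (n - 3)*(n^4 - 8*n^3 + 15*n^2 + 8*n - 16) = (n - 3)*(n - 1)*(n^3 - 7*n^2 + 8*n + 16) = (n - 4)*(n - 3)*(n - 1)*(n^2 - 3*n - 4) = (n - 4)^2*(n - 3)*(n - 1)*(n + 1)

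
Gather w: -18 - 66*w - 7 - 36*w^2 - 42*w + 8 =-36*w^2 - 108*w - 17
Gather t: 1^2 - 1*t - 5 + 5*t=4*t - 4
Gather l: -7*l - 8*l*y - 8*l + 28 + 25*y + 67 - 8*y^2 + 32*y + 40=l*(-8*y - 15) - 8*y^2 + 57*y + 135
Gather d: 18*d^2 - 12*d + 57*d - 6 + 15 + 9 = 18*d^2 + 45*d + 18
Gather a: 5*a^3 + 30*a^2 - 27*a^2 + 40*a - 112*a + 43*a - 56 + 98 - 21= 5*a^3 + 3*a^2 - 29*a + 21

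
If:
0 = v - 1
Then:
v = 1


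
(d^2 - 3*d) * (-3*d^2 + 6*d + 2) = -3*d^4 + 15*d^3 - 16*d^2 - 6*d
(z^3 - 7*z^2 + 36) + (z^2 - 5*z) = z^3 - 6*z^2 - 5*z + 36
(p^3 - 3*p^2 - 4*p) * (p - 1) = p^4 - 4*p^3 - p^2 + 4*p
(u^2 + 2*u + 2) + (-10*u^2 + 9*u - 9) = -9*u^2 + 11*u - 7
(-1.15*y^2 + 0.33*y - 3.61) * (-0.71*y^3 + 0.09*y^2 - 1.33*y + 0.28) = 0.8165*y^5 - 0.3378*y^4 + 4.1223*y^3 - 1.0858*y^2 + 4.8937*y - 1.0108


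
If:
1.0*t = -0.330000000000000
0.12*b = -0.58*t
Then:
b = 1.60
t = -0.33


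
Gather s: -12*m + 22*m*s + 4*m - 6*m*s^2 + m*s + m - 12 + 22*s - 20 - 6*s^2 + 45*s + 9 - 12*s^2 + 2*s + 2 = -7*m + s^2*(-6*m - 18) + s*(23*m + 69) - 21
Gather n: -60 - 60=-120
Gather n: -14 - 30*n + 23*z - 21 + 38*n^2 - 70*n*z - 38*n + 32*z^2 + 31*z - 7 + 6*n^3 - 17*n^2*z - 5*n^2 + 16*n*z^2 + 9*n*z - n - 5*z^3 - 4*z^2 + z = 6*n^3 + n^2*(33 - 17*z) + n*(16*z^2 - 61*z - 69) - 5*z^3 + 28*z^2 + 55*z - 42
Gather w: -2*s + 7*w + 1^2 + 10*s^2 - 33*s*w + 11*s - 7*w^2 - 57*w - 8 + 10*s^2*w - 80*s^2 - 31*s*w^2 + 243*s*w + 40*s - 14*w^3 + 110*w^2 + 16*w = -70*s^2 + 49*s - 14*w^3 + w^2*(103 - 31*s) + w*(10*s^2 + 210*s - 34) - 7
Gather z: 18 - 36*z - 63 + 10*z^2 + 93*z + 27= 10*z^2 + 57*z - 18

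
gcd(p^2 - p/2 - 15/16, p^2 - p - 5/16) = p - 5/4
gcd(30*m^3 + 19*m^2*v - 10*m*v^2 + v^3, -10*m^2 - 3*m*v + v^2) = -5*m + v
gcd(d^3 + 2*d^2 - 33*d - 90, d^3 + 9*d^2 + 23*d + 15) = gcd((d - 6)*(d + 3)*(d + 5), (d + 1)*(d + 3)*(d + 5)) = d^2 + 8*d + 15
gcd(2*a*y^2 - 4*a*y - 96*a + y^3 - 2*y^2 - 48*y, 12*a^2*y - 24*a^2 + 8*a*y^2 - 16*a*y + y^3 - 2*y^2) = 2*a + y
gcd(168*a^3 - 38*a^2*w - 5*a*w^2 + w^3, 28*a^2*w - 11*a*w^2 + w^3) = 28*a^2 - 11*a*w + w^2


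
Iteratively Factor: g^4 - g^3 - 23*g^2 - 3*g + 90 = (g - 5)*(g^3 + 4*g^2 - 3*g - 18) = (g - 5)*(g + 3)*(g^2 + g - 6) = (g - 5)*(g - 2)*(g + 3)*(g + 3)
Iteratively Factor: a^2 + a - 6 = (a + 3)*(a - 2)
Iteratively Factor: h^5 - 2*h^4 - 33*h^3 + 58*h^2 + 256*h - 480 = (h - 3)*(h^4 + h^3 - 30*h^2 - 32*h + 160) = (h - 5)*(h - 3)*(h^3 + 6*h^2 - 32) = (h - 5)*(h - 3)*(h + 4)*(h^2 + 2*h - 8) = (h - 5)*(h - 3)*(h + 4)^2*(h - 2)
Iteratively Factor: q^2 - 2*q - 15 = (q + 3)*(q - 5)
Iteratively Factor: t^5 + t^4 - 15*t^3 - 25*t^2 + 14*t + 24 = (t - 1)*(t^4 + 2*t^3 - 13*t^2 - 38*t - 24) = (t - 4)*(t - 1)*(t^3 + 6*t^2 + 11*t + 6) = (t - 4)*(t - 1)*(t + 1)*(t^2 + 5*t + 6) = (t - 4)*(t - 1)*(t + 1)*(t + 3)*(t + 2)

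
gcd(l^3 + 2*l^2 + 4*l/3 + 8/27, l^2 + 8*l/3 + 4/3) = l + 2/3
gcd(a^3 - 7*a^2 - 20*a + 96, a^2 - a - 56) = a - 8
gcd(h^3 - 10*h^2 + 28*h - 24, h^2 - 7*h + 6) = h - 6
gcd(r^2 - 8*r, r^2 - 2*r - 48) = r - 8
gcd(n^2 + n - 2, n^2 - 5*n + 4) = n - 1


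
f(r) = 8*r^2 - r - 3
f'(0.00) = -1.00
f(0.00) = -3.00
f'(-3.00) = -49.00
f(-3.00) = 72.00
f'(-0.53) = -9.48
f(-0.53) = -0.22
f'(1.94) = 30.04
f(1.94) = 25.17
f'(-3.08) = -50.28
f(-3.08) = 75.97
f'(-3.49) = -56.84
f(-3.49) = 97.93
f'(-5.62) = -90.92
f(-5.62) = 255.30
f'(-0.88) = -15.08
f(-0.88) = 4.08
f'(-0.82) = -14.12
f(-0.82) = 3.20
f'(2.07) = 32.12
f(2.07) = 29.21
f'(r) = 16*r - 1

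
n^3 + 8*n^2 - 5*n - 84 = (n - 3)*(n + 4)*(n + 7)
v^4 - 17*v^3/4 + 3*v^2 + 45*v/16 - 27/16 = (v - 3)*(v - 3/2)*(v - 1/2)*(v + 3/4)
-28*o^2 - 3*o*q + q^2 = (-7*o + q)*(4*o + q)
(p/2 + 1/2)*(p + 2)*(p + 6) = p^3/2 + 9*p^2/2 + 10*p + 6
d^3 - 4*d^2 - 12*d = d*(d - 6)*(d + 2)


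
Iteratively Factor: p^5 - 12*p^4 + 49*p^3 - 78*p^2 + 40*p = (p)*(p^4 - 12*p^3 + 49*p^2 - 78*p + 40) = p*(p - 5)*(p^3 - 7*p^2 + 14*p - 8) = p*(p - 5)*(p - 1)*(p^2 - 6*p + 8) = p*(p - 5)*(p - 2)*(p - 1)*(p - 4)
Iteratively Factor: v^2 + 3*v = (v)*(v + 3)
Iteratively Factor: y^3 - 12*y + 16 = (y - 2)*(y^2 + 2*y - 8) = (y - 2)^2*(y + 4)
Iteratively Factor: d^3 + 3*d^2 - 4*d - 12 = (d - 2)*(d^2 + 5*d + 6) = (d - 2)*(d + 3)*(d + 2)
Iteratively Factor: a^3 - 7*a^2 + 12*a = (a)*(a^2 - 7*a + 12) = a*(a - 4)*(a - 3)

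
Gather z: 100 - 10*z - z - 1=99 - 11*z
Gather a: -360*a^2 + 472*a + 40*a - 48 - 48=-360*a^2 + 512*a - 96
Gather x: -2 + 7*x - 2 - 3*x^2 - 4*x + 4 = -3*x^2 + 3*x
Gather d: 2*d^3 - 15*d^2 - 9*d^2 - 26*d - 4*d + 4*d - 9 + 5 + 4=2*d^3 - 24*d^2 - 26*d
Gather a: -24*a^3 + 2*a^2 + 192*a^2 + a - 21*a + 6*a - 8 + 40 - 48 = -24*a^3 + 194*a^2 - 14*a - 16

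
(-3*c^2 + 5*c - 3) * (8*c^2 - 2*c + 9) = -24*c^4 + 46*c^3 - 61*c^2 + 51*c - 27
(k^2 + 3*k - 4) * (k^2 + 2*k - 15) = k^4 + 5*k^3 - 13*k^2 - 53*k + 60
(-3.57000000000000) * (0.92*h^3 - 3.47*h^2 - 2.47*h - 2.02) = -3.2844*h^3 + 12.3879*h^2 + 8.8179*h + 7.2114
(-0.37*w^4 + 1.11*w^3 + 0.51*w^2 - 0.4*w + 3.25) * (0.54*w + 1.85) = -0.1998*w^5 - 0.0851*w^4 + 2.3289*w^3 + 0.7275*w^2 + 1.015*w + 6.0125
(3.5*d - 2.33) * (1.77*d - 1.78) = 6.195*d^2 - 10.3541*d + 4.1474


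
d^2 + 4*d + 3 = (d + 1)*(d + 3)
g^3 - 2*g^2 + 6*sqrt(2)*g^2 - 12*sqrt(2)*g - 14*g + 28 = (g - 2)*(g - sqrt(2))*(g + 7*sqrt(2))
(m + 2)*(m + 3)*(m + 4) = m^3 + 9*m^2 + 26*m + 24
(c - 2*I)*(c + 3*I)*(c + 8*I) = c^3 + 9*I*c^2 - 2*c + 48*I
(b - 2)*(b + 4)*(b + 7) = b^3 + 9*b^2 + 6*b - 56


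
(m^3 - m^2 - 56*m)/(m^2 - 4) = m*(m^2 - m - 56)/(m^2 - 4)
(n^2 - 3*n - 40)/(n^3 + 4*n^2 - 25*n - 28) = (n^2 - 3*n - 40)/(n^3 + 4*n^2 - 25*n - 28)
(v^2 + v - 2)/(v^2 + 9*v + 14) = (v - 1)/(v + 7)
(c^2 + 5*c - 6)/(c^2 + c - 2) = (c + 6)/(c + 2)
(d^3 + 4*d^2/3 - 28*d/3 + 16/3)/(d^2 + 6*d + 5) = (3*d^3 + 4*d^2 - 28*d + 16)/(3*(d^2 + 6*d + 5))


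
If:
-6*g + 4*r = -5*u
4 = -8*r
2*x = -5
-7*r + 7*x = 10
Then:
No Solution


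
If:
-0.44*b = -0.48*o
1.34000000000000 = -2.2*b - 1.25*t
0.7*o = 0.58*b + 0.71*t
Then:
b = -0.58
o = -0.53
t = -0.05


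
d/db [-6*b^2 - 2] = -12*b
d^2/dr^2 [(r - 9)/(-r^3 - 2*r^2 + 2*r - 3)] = 2*(-(r - 9)*(3*r^2 + 4*r - 2)^2 + (3*r^2 + 4*r + (r - 9)*(3*r + 2) - 2)*(r^3 + 2*r^2 - 2*r + 3))/(r^3 + 2*r^2 - 2*r + 3)^3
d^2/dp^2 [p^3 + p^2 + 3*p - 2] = 6*p + 2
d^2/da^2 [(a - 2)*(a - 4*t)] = 2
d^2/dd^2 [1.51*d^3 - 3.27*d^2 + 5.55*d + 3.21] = 9.06*d - 6.54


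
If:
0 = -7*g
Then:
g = 0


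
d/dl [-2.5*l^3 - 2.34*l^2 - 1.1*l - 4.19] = -7.5*l^2 - 4.68*l - 1.1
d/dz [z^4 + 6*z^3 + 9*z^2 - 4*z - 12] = 4*z^3 + 18*z^2 + 18*z - 4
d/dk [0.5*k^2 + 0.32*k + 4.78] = 1.0*k + 0.32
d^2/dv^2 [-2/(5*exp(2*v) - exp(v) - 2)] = 2*(2*(10*exp(v) - 1)^2*exp(v) + (20*exp(v) - 1)*(-5*exp(2*v) + exp(v) + 2))*exp(v)/(-5*exp(2*v) + exp(v) + 2)^3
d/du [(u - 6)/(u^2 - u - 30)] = -1/(u^2 + 10*u + 25)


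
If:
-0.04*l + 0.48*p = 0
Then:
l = 12.0*p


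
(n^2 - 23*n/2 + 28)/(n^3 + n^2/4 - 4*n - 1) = 2*(2*n^2 - 23*n + 56)/(4*n^3 + n^2 - 16*n - 4)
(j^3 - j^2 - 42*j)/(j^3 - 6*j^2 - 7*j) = (j + 6)/(j + 1)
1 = 1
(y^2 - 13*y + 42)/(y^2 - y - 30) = (y - 7)/(y + 5)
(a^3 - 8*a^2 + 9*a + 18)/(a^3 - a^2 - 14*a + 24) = (a^2 - 5*a - 6)/(a^2 + 2*a - 8)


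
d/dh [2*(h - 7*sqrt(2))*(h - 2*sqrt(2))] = 4*h - 18*sqrt(2)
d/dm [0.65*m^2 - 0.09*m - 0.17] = 1.3*m - 0.09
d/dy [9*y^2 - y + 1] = 18*y - 1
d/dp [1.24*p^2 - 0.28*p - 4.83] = 2.48*p - 0.28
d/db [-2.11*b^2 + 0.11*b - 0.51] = 0.11 - 4.22*b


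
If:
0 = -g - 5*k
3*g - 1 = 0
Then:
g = 1/3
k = -1/15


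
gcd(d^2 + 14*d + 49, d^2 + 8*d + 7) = d + 7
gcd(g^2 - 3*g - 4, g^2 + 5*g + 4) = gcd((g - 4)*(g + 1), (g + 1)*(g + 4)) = g + 1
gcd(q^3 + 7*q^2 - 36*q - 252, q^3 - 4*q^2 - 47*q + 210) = q^2 + q - 42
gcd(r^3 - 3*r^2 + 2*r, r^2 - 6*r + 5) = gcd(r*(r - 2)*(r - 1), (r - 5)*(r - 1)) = r - 1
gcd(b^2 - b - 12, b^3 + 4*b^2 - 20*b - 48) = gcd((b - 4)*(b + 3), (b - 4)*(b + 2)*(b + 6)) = b - 4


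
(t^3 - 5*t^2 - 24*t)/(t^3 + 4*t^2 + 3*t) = (t - 8)/(t + 1)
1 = 1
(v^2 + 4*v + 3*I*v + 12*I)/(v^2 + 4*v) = (v + 3*I)/v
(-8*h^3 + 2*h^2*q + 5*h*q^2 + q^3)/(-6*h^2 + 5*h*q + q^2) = (8*h^2 + 6*h*q + q^2)/(6*h + q)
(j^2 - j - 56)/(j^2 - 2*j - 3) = (-j^2 + j + 56)/(-j^2 + 2*j + 3)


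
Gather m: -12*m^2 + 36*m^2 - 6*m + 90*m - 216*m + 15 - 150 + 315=24*m^2 - 132*m + 180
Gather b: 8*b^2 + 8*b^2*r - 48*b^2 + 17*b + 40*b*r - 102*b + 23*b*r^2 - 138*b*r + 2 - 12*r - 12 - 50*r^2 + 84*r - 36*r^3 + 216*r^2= b^2*(8*r - 40) + b*(23*r^2 - 98*r - 85) - 36*r^3 + 166*r^2 + 72*r - 10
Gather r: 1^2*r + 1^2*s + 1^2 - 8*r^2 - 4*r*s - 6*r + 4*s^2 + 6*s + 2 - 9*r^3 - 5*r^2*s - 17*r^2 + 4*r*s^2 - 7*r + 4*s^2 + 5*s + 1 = -9*r^3 + r^2*(-5*s - 25) + r*(4*s^2 - 4*s - 12) + 8*s^2 + 12*s + 4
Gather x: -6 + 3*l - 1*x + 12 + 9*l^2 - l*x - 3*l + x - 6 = 9*l^2 - l*x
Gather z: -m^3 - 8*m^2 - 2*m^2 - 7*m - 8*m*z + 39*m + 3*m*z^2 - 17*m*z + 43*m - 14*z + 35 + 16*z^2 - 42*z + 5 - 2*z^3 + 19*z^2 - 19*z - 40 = -m^3 - 10*m^2 + 75*m - 2*z^3 + z^2*(3*m + 35) + z*(-25*m - 75)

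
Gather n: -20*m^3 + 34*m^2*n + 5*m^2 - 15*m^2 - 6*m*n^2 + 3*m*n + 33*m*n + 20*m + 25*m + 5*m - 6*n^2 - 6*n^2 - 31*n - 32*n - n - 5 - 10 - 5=-20*m^3 - 10*m^2 + 50*m + n^2*(-6*m - 12) + n*(34*m^2 + 36*m - 64) - 20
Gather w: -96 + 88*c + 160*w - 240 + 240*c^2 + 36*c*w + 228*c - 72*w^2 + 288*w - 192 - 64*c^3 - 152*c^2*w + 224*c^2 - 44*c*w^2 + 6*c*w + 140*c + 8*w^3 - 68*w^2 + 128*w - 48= -64*c^3 + 464*c^2 + 456*c + 8*w^3 + w^2*(-44*c - 140) + w*(-152*c^2 + 42*c + 576) - 576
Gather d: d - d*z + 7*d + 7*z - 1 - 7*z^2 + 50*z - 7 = d*(8 - z) - 7*z^2 + 57*z - 8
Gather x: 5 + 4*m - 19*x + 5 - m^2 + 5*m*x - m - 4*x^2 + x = -m^2 + 3*m - 4*x^2 + x*(5*m - 18) + 10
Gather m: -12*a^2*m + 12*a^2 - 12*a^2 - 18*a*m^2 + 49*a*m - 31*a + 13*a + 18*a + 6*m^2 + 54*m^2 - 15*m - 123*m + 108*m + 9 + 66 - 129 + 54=m^2*(60 - 18*a) + m*(-12*a^2 + 49*a - 30)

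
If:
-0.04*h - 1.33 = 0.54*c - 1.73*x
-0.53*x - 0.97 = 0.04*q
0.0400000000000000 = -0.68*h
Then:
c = 3.2037037037037*x - 2.45860566448802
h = -0.06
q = -13.25*x - 24.25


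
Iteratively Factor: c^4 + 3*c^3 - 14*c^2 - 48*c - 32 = (c + 4)*(c^3 - c^2 - 10*c - 8) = (c - 4)*(c + 4)*(c^2 + 3*c + 2) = (c - 4)*(c + 2)*(c + 4)*(c + 1)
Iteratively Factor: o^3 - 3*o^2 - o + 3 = (o + 1)*(o^2 - 4*o + 3) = (o - 3)*(o + 1)*(o - 1)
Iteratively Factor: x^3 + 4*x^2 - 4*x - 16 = (x - 2)*(x^2 + 6*x + 8) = (x - 2)*(x + 4)*(x + 2)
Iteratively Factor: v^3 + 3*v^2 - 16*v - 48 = (v - 4)*(v^2 + 7*v + 12) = (v - 4)*(v + 4)*(v + 3)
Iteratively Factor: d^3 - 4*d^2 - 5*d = (d - 5)*(d^2 + d) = (d - 5)*(d + 1)*(d)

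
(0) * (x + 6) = 0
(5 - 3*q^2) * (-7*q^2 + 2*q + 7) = 21*q^4 - 6*q^3 - 56*q^2 + 10*q + 35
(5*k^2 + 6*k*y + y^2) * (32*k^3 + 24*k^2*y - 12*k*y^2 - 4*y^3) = 160*k^5 + 312*k^4*y + 116*k^3*y^2 - 68*k^2*y^3 - 36*k*y^4 - 4*y^5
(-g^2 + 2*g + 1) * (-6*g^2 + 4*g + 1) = 6*g^4 - 16*g^3 + g^2 + 6*g + 1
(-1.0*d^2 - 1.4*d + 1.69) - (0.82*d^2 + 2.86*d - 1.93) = -1.82*d^2 - 4.26*d + 3.62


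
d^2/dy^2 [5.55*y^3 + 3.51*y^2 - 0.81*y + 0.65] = 33.3*y + 7.02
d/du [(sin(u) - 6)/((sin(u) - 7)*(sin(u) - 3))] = (12*sin(u) + cos(u)^2 - 40)*cos(u)/((sin(u) - 7)^2*(sin(u) - 3)^2)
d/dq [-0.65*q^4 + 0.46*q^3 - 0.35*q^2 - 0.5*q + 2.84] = -2.6*q^3 + 1.38*q^2 - 0.7*q - 0.5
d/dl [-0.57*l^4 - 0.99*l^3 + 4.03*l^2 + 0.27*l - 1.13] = -2.28*l^3 - 2.97*l^2 + 8.06*l + 0.27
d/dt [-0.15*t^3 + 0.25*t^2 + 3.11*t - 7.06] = -0.45*t^2 + 0.5*t + 3.11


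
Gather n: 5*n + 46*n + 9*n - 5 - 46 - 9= 60*n - 60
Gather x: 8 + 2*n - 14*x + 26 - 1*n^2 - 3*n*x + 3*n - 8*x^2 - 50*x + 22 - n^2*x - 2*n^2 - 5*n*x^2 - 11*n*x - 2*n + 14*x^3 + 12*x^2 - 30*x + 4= -3*n^2 + 3*n + 14*x^3 + x^2*(4 - 5*n) + x*(-n^2 - 14*n - 94) + 60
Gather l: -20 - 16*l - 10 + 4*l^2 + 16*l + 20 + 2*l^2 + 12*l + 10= 6*l^2 + 12*l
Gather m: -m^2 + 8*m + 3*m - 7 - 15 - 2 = -m^2 + 11*m - 24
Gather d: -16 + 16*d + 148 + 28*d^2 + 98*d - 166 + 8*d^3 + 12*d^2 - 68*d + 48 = 8*d^3 + 40*d^2 + 46*d + 14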